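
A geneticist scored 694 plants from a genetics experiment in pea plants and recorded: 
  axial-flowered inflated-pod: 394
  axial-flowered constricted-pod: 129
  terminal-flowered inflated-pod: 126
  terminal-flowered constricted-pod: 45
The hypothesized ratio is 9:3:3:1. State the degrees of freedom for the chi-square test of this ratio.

3

A goodness-of-fit test with 4 phenotype classes has df = 4 − 1 = 3.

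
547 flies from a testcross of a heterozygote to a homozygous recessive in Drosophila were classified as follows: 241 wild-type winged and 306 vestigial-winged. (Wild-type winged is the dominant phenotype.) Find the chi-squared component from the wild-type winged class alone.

A testcross of a heterozygote (Aa × aa) gives a 1:1 phenotypic ratio.
Expected counts for N = 547 under a 1:1 ratio (total parts = 2):
  wild-type winged: 547 × 1/2 = 273.5
  vestigial-winged: 547 × 1/2 = 273.5
Contribution of wild-type winged: (241 − 273.5)² / 273.5 = 3.8620

3.862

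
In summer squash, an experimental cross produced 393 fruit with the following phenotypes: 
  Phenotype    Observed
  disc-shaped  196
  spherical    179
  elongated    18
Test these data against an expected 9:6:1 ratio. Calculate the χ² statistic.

11.381

The 9:6:1 ratio has 16 parts, so with N = 393 the expected counts are:
  disc-shaped: 393 × 9/16 = 221.0625
  spherical: 393 × 6/16 = 147.375
  elongated: 393 × 1/16 = 24.5625
χ² = Σ (O − E)² / E
  disc-shaped: (196 − 221.0625)² / 221.0625 = 2.8414
  spherical: (179 − 147.375)² / 147.375 = 6.7864
  elongated: (18 − 24.5625)² / 24.5625 = 1.7533
χ² = 2.8414 + 6.7864 + 1.7533 = 11.3811 ≈ 11.381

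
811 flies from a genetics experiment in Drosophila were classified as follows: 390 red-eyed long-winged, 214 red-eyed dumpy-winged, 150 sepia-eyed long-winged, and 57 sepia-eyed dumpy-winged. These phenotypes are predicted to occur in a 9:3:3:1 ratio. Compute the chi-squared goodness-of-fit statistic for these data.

35.645

Under the 9:3:3:1 hypothesis (Σ ratio = 16, N = 811):
  red-eyed long-winged: 811 × 9/16 = 456.1875
  red-eyed dumpy-winged: 811 × 3/16 = 152.0625
  sepia-eyed long-winged: 811 × 3/16 = 152.0625
  sepia-eyed dumpy-winged: 811 × 1/16 = 50.6875
χ² = Σ (O − E)² / E
  red-eyed long-winged: (390 − 456.1875)² / 456.1875 = 9.6030
  red-eyed dumpy-winged: (214 − 152.0625)² / 152.0625 = 25.2281
  sepia-eyed long-winged: (150 − 152.0625)² / 152.0625 = 0.0280
  sepia-eyed dumpy-winged: (57 − 50.6875)² / 50.6875 = 0.7861
χ² = 9.6030 + 25.2281 + 0.0280 + 0.7861 = 35.6452 ≈ 35.645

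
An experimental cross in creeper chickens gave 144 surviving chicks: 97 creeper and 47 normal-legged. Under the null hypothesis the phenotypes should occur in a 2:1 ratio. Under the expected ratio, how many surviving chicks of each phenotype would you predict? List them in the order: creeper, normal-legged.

The 2:1 ratio has 3 parts, so with N = 144 the expected counts are:
  creeper: 144 × 2/3 = 96
  normal-legged: 144 × 1/3 = 48

96, 48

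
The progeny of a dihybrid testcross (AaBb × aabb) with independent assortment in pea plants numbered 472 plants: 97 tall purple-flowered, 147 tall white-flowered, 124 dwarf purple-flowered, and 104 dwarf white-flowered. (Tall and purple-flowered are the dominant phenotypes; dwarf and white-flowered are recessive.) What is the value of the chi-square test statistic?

12.831

A dihybrid testcross with independent assortment gives a 1:1:1:1 ratio.
The 1:1:1:1 ratio has 4 parts, so with N = 472 the expected counts are:
  tall purple-flowered: 472 × 1/4 = 118
  tall white-flowered: 472 × 1/4 = 118
  dwarf purple-flowered: 472 × 1/4 = 118
  dwarf white-flowered: 472 × 1/4 = 118
χ² = Σ (O − E)² / E
  tall purple-flowered: (97 − 118)² / 118 = 3.7373
  tall white-flowered: (147 − 118)² / 118 = 7.1271
  dwarf purple-flowered: (124 − 118)² / 118 = 0.3051
  dwarf white-flowered: (104 − 118)² / 118 = 1.6610
χ² = 3.7373 + 7.1271 + 0.3051 + 1.6610 = 12.8305 ≈ 12.831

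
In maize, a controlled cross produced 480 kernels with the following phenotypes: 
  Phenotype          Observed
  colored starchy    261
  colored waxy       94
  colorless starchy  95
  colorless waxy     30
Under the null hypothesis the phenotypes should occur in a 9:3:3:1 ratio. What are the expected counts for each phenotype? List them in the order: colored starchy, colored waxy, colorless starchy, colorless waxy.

270, 90, 90, 30

Total ratio parts = 16. Expected numbers out of 480:
  colored starchy: 480 × 9/16 = 270
  colored waxy: 480 × 3/16 = 90
  colorless starchy: 480 × 3/16 = 90
  colorless waxy: 480 × 1/16 = 30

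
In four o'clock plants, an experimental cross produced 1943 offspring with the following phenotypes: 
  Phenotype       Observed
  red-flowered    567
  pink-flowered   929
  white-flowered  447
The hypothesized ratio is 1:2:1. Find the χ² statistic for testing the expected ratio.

Expected counts for N = 1943 under a 1:2:1 ratio (total parts = 4):
  red-flowered: 1943 × 1/4 = 485.75
  pink-flowered: 1943 × 2/4 = 971.5
  white-flowered: 1943 × 1/4 = 485.75
χ² = Σ (O − E)² / E
  red-flowered: (567 − 485.75)² / 485.75 = 13.5905
  pink-flowered: (929 − 971.5)² / 971.5 = 1.8592
  white-flowered: (447 − 485.75)² / 485.75 = 3.0912
χ² = 13.5905 + 1.8592 + 3.0912 = 18.5409 ≈ 18.541

18.541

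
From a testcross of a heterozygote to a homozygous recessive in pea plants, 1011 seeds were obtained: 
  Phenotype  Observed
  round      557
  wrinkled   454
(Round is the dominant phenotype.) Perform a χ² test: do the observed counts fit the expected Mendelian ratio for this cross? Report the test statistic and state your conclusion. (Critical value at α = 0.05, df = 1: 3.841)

A testcross of a heterozygote (Aa × aa) gives a 1:1 phenotypic ratio.
Under the 1:1 hypothesis (Σ ratio = 2, N = 1011):
  round: 1011 × 1/2 = 505.5
  wrinkled: 1011 × 1/2 = 505.5
χ² = Σ (O − E)² / E
  round: (557 − 505.5)² / 505.5 = 5.2468
  wrinkled: (454 − 505.5)² / 505.5 = 5.2468
χ² = 5.2468 + 5.2468 = 10.4936 ≈ 10.494
Degrees of freedom = 2 − 1 = 1; critical value at α = 0.05 is 3.841.
Since 10.494 > 3.841, we reject the null hypothesis — the data do not fit the 1:1 ratio.

10.494; not consistent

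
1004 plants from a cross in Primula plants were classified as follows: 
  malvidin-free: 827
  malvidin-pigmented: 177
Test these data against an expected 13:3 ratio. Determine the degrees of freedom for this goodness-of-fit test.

1

A goodness-of-fit test with 2 phenotype classes has df = 2 − 1 = 1.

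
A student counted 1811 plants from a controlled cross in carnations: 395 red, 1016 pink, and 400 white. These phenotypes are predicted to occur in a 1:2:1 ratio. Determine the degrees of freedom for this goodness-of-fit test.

2

A goodness-of-fit test with 3 phenotype classes has df = 3 − 1 = 2.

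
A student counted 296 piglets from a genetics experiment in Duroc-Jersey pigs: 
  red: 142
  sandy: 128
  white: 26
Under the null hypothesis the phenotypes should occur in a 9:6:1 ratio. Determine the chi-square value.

Under the 9:6:1 hypothesis (Σ ratio = 16, N = 296):
  red: 296 × 9/16 = 166.5
  sandy: 296 × 6/16 = 111
  white: 296 × 1/16 = 18.5
χ² = Σ (O − E)² / E
  red: (142 − 166.5)² / 166.5 = 3.6051
  sandy: (128 − 111)² / 111 = 2.6036
  white: (26 − 18.5)² / 18.5 = 3.0405
χ² = 3.6051 + 2.6036 + 3.0405 = 9.2492 ≈ 9.249

9.249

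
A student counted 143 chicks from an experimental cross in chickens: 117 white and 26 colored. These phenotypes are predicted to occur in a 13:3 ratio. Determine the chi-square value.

The 13:3 ratio has 16 parts, so with N = 143 the expected counts are:
  white: 143 × 13/16 = 116.1875
  colored: 143 × 3/16 = 26.8125
χ² = Σ (O − E)² / E
  white: (117 − 116.1875)² / 116.1875 = 0.0057
  colored: (26 − 26.8125)² / 26.8125 = 0.0246
χ² = 0.0057 + 0.0246 = 0.0303 ≈ 0.030

0.030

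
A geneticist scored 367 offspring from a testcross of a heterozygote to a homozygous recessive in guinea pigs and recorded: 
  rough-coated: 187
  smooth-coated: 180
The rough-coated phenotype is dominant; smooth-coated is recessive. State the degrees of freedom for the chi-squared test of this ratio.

A testcross of a heterozygote (Aa × aa) gives a 1:1 phenotypic ratio.
A goodness-of-fit test with 2 phenotype classes has df = 2 − 1 = 1.

1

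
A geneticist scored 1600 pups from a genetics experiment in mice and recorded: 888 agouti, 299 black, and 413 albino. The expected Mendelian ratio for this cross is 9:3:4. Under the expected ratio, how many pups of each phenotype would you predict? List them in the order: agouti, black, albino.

Total ratio parts = 16. Expected numbers out of 1600:
  agouti: 1600 × 9/16 = 900
  black: 1600 × 3/16 = 300
  albino: 1600 × 4/16 = 400

900, 300, 400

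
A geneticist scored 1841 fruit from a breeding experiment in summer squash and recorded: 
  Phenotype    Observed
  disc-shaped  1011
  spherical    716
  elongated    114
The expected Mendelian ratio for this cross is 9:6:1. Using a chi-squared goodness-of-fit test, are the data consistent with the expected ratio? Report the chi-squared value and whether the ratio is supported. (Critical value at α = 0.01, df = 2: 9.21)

Expected counts for N = 1841 under a 9:6:1 ratio (total parts = 16):
  disc-shaped: 1841 × 9/16 = 1035.5625
  spherical: 1841 × 6/16 = 690.375
  elongated: 1841 × 1/16 = 115.0625
χ² = Σ (O − E)² / E
  disc-shaped: (1011 − 1035.5625)² / 1035.5625 = 0.5826
  spherical: (716 − 690.375)² / 690.375 = 0.9511
  elongated: (114 − 115.0625)² / 115.0625 = 0.0098
χ² = 0.5826 + 0.9511 + 0.0098 = 1.5435 ≈ 1.544
Degrees of freedom = 3 − 1 = 2; critical value at α = 0.01 is 9.21.
Since 1.544 < 9.21, we fail to reject the null hypothesis — the data are consistent with the 9:6:1 ratio.

1.544; consistent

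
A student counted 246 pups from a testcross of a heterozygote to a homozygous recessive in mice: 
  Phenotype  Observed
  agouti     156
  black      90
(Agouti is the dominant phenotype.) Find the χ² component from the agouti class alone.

A testcross of a heterozygote (Aa × aa) gives a 1:1 phenotypic ratio.
Expected counts for N = 246 under a 1:1 ratio (total parts = 2):
  agouti: 246 × 1/2 = 123
  black: 246 × 1/2 = 123
Contribution of agouti: (156 − 123)² / 123 = 8.8537

8.854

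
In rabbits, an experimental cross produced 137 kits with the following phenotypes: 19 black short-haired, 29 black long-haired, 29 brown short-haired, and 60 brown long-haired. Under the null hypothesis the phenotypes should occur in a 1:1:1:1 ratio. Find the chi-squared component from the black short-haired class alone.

Total ratio parts = 4. Expected numbers out of 137:
  black short-haired: 137 × 1/4 = 34.25
  black long-haired: 137 × 1/4 = 34.25
  brown short-haired: 137 × 1/4 = 34.25
  brown long-haired: 137 × 1/4 = 34.25
Contribution of black short-haired: (19 − 34.25)² / 34.25 = 6.7901

6.790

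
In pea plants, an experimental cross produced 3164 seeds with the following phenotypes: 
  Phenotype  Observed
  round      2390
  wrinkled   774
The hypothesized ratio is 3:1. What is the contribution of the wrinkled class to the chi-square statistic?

Expected counts for N = 3164 under a 3:1 ratio (total parts = 4):
  round: 3164 × 3/4 = 2373
  wrinkled: 3164 × 1/4 = 791
Contribution of wrinkled: (774 − 791)² / 791 = 0.3654

0.365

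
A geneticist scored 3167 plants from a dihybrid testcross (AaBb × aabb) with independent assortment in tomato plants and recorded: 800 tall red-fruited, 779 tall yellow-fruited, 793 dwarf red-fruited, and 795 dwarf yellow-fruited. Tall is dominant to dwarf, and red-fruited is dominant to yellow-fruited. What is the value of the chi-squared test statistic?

A dihybrid testcross with independent assortment gives a 1:1:1:1 ratio.
The 1:1:1:1 ratio has 4 parts, so with N = 3167 the expected counts are:
  tall red-fruited: 3167 × 1/4 = 791.75
  tall yellow-fruited: 3167 × 1/4 = 791.75
  dwarf red-fruited: 3167 × 1/4 = 791.75
  dwarf yellow-fruited: 3167 × 1/4 = 791.75
χ² = Σ (O − E)² / E
  tall red-fruited: (800 − 791.75)² / 791.75 = 0.0860
  tall yellow-fruited: (779 − 791.75)² / 791.75 = 0.2053
  dwarf red-fruited: (793 − 791.75)² / 791.75 = 0.0020
  dwarf yellow-fruited: (795 − 791.75)² / 791.75 = 0.0133
χ² = 0.0860 + 0.2053 + 0.0020 + 0.0133 = 0.3066 ≈ 0.307

0.307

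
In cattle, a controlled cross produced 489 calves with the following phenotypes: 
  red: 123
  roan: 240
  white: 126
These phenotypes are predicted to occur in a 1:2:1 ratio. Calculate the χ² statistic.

Expected counts for N = 489 under a 1:2:1 ratio (total parts = 4):
  red: 489 × 1/4 = 122.25
  roan: 489 × 2/4 = 244.5
  white: 489 × 1/4 = 122.25
χ² = Σ (O − E)² / E
  red: (123 − 122.25)² / 122.25 = 0.0046
  roan: (240 − 244.5)² / 244.5 = 0.0828
  white: (126 − 122.25)² / 122.25 = 0.1150
χ² = 0.0046 + 0.0828 + 0.1150 = 0.2024 ≈ 0.202

0.202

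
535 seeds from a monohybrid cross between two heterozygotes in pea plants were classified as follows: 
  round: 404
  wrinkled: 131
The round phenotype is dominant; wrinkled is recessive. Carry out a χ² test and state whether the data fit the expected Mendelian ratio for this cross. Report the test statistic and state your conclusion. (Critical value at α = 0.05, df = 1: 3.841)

0.075; consistent

For a monohybrid cross between heterozygotes with complete dominance, the expected phenotypic ratio is 3:1.
Total ratio parts = 4. Expected numbers out of 535:
  round: 535 × 3/4 = 401.25
  wrinkled: 535 × 1/4 = 133.75
χ² = Σ (O − E)² / E
  round: (404 − 401.25)² / 401.25 = 0.0188
  wrinkled: (131 − 133.75)² / 133.75 = 0.0565
χ² = 0.0188 + 0.0565 = 0.0753 ≈ 0.075
Degrees of freedom = 2 − 1 = 1; critical value at α = 0.05 is 3.841.
Since 0.075 < 3.841, we fail to reject the null hypothesis — the data are consistent with the 3:1 ratio.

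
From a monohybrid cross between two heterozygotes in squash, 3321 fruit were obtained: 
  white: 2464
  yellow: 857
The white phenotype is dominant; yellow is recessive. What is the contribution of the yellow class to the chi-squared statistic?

0.862

For a monohybrid cross between heterozygotes with complete dominance, the expected phenotypic ratio is 3:1.
Under the 3:1 hypothesis (Σ ratio = 4, N = 3321):
  white: 3321 × 3/4 = 2490.75
  yellow: 3321 × 1/4 = 830.25
Contribution of yellow: (857 − 830.25)² / 830.25 = 0.8619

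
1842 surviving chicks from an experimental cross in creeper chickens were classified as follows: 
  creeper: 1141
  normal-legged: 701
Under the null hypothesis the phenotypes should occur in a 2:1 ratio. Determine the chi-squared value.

18.491

Under the 2:1 hypothesis (Σ ratio = 3, N = 1842):
  creeper: 1842 × 2/3 = 1228
  normal-legged: 1842 × 1/3 = 614
χ² = Σ (O − E)² / E
  creeper: (1141 − 1228)² / 1228 = 6.1637
  normal-legged: (701 − 614)² / 614 = 12.3274
χ² = 6.1637 + 12.3274 = 18.4911 ≈ 18.491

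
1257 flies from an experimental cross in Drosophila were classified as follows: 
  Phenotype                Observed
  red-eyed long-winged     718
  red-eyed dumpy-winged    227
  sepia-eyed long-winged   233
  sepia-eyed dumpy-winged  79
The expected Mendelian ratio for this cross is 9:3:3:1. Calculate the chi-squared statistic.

0.522

Expected counts for N = 1257 under a 9:3:3:1 ratio (total parts = 16):
  red-eyed long-winged: 1257 × 9/16 = 707.0625
  red-eyed dumpy-winged: 1257 × 3/16 = 235.6875
  sepia-eyed long-winged: 1257 × 3/16 = 235.6875
  sepia-eyed dumpy-winged: 1257 × 1/16 = 78.5625
χ² = Σ (O − E)² / E
  red-eyed long-winged: (718 − 707.0625)² / 707.0625 = 0.1692
  red-eyed dumpy-winged: (227 − 235.6875)² / 235.6875 = 0.3202
  sepia-eyed long-winged: (233 − 235.6875)² / 235.6875 = 0.0306
  sepia-eyed dumpy-winged: (79 − 78.5625)² / 78.5625 = 0.0024
χ² = 0.1692 + 0.3202 + 0.0306 + 0.0024 = 0.5224 ≈ 0.522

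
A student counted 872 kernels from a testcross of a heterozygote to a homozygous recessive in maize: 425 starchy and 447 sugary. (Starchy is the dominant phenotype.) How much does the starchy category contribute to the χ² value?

0.278

A testcross of a heterozygote (Aa × aa) gives a 1:1 phenotypic ratio.
The 1:1 ratio has 2 parts, so with N = 872 the expected counts are:
  starchy: 872 × 1/2 = 436
  sugary: 872 × 1/2 = 436
Contribution of starchy: (425 − 436)² / 436 = 0.2775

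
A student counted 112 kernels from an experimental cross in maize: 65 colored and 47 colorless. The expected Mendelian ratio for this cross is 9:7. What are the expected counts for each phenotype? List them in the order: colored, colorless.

63, 49

Total ratio parts = 16. Expected numbers out of 112:
  colored: 112 × 9/16 = 63
  colorless: 112 × 7/16 = 49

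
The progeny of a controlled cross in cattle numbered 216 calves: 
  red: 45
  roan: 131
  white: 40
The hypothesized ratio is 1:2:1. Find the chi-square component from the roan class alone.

Under the 1:2:1 hypothesis (Σ ratio = 4, N = 216):
  red: 216 × 1/4 = 54
  roan: 216 × 2/4 = 108
  white: 216 × 1/4 = 54
Contribution of roan: (131 − 108)² / 108 = 4.8981

4.898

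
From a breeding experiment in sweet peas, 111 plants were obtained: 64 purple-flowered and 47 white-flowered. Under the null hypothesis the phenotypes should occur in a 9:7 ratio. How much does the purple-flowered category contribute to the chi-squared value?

0.039

Expected counts for N = 111 under a 9:7 ratio (total parts = 16):
  purple-flowered: 111 × 9/16 = 62.4375
  white-flowered: 111 × 7/16 = 48.5625
Contribution of purple-flowered: (64 − 62.4375)² / 62.4375 = 0.0391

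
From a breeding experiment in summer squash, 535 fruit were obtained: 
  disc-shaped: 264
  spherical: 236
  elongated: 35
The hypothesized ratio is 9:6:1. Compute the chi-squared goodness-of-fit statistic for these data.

10.844

Expected counts for N = 535 under a 9:6:1 ratio (total parts = 16):
  disc-shaped: 535 × 9/16 = 300.9375
  spherical: 535 × 6/16 = 200.625
  elongated: 535 × 1/16 = 33.4375
χ² = Σ (O − E)² / E
  disc-shaped: (264 − 300.9375)² / 300.9375 = 4.5338
  spherical: (236 − 200.625)² / 200.625 = 6.2375
  elongated: (35 − 33.4375)² / 33.4375 = 0.0730
χ² = 4.5338 + 6.2375 + 0.0730 = 10.8443 ≈ 10.844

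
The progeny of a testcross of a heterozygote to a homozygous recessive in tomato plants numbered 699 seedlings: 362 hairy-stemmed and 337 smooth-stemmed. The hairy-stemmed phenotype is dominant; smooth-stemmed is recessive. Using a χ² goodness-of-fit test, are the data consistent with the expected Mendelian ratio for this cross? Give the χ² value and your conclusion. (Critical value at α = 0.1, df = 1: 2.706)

0.894; consistent

A testcross of a heterozygote (Aa × aa) gives a 1:1 phenotypic ratio.
Total ratio parts = 2. Expected numbers out of 699:
  hairy-stemmed: 699 × 1/2 = 349.5
  smooth-stemmed: 699 × 1/2 = 349.5
χ² = Σ (O − E)² / E
  hairy-stemmed: (362 − 349.5)² / 349.5 = 0.4471
  smooth-stemmed: (337 − 349.5)² / 349.5 = 0.4471
χ² = 0.4471 + 0.4471 = 0.8942 ≈ 0.894
Degrees of freedom = 2 − 1 = 1; critical value at α = 0.1 is 2.706.
Since 0.894 < 2.706, we fail to reject the null hypothesis — the data are consistent with the 1:1 ratio.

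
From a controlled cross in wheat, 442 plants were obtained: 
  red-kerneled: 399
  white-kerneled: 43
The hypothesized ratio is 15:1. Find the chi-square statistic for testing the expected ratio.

9.128

Under the 15:1 hypothesis (Σ ratio = 16, N = 442):
  red-kerneled: 442 × 15/16 = 414.375
  white-kerneled: 442 × 1/16 = 27.625
χ² = Σ (O − E)² / E
  red-kerneled: (399 − 414.375)² / 414.375 = 0.5705
  white-kerneled: (43 − 27.625)² / 27.625 = 8.5571
χ² = 0.5705 + 8.5571 = 9.1276 ≈ 9.128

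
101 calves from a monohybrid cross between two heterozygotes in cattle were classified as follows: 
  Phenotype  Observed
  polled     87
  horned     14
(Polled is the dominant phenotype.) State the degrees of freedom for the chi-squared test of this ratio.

For a monohybrid cross between heterozygotes with complete dominance, the expected phenotypic ratio is 3:1.
A goodness-of-fit test with 2 phenotype classes has df = 2 − 1 = 1.

1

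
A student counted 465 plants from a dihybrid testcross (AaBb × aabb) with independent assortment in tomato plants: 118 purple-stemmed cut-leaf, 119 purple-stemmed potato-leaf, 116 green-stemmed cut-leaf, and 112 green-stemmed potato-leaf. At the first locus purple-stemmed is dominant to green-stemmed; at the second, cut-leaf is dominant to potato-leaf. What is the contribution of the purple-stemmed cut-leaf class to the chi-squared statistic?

0.026

A dihybrid testcross with independent assortment gives a 1:1:1:1 ratio.
Total ratio parts = 4. Expected numbers out of 465:
  purple-stemmed cut-leaf: 465 × 1/4 = 116.25
  purple-stemmed potato-leaf: 465 × 1/4 = 116.25
  green-stemmed cut-leaf: 465 × 1/4 = 116.25
  green-stemmed potato-leaf: 465 × 1/4 = 116.25
Contribution of purple-stemmed cut-leaf: (118 − 116.25)² / 116.25 = 0.0263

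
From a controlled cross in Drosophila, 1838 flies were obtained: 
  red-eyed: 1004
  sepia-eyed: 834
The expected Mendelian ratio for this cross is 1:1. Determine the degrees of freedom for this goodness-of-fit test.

1

A goodness-of-fit test with 2 phenotype classes has df = 2 − 1 = 1.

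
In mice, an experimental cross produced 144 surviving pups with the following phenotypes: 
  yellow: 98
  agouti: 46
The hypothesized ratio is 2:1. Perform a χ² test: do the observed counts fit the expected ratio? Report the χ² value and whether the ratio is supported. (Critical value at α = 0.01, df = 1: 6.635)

Under the 2:1 hypothesis (Σ ratio = 3, N = 144):
  yellow: 144 × 2/3 = 96
  agouti: 144 × 1/3 = 48
χ² = Σ (O − E)² / E
  yellow: (98 − 96)² / 96 = 0.0417
  agouti: (46 − 48)² / 48 = 0.0833
χ² = 0.0417 + 0.0833 = 0.125
Degrees of freedom = 2 − 1 = 1; critical value at α = 0.01 is 6.635.
Since 0.125 < 6.635, we fail to reject the null hypothesis — the data are consistent with the 2:1 ratio.

0.125; consistent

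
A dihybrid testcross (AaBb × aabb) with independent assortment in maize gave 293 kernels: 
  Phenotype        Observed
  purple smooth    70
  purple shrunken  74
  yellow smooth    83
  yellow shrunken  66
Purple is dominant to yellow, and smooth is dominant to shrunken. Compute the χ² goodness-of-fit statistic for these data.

A dihybrid testcross with independent assortment gives a 1:1:1:1 ratio.
Total ratio parts = 4. Expected numbers out of 293:
  purple smooth: 293 × 1/4 = 73.25
  purple shrunken: 293 × 1/4 = 73.25
  yellow smooth: 293 × 1/4 = 73.25
  yellow shrunken: 293 × 1/4 = 73.25
χ² = Σ (O − E)² / E
  purple smooth: (70 − 73.25)² / 73.25 = 0.1442
  purple shrunken: (74 − 73.25)² / 73.25 = 0.0077
  yellow smooth: (83 − 73.25)² / 73.25 = 1.2978
  yellow shrunken: (66 − 73.25)² / 73.25 = 0.7176
χ² = 0.1442 + 0.0077 + 1.2978 + 0.7176 = 2.1673 ≈ 2.167

2.167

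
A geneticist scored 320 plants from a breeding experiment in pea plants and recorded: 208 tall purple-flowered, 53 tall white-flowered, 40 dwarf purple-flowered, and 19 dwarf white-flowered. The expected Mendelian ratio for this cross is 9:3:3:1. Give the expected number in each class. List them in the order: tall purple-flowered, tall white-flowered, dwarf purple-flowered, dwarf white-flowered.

The 9:3:3:1 ratio has 16 parts, so with N = 320 the expected counts are:
  tall purple-flowered: 320 × 9/16 = 180
  tall white-flowered: 320 × 3/16 = 60
  dwarf purple-flowered: 320 × 3/16 = 60
  dwarf white-flowered: 320 × 1/16 = 20

180, 60, 60, 20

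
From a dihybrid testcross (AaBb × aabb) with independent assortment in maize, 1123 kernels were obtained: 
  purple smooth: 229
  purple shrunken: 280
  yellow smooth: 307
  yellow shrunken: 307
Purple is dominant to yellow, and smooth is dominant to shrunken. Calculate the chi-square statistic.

14.450

A dihybrid testcross with independent assortment gives a 1:1:1:1 ratio.
Under the 1:1:1:1 hypothesis (Σ ratio = 4, N = 1123):
  purple smooth: 1123 × 1/4 = 280.75
  purple shrunken: 1123 × 1/4 = 280.75
  yellow smooth: 1123 × 1/4 = 280.75
  yellow shrunken: 1123 × 1/4 = 280.75
χ² = Σ (O − E)² / E
  purple smooth: (229 − 280.75)² / 280.75 = 9.5390
  purple shrunken: (280 − 280.75)² / 280.75 = 0.0020
  yellow smooth: (307 − 280.75)² / 280.75 = 2.4544
  yellow shrunken: (307 − 280.75)² / 280.75 = 2.4544
χ² = 9.5390 + 0.0020 + 2.4544 + 2.4544 = 14.4498 ≈ 14.450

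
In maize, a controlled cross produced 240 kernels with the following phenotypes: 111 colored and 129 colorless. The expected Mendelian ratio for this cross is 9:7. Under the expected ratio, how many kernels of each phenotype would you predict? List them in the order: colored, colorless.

Under the 9:7 hypothesis (Σ ratio = 16, N = 240):
  colored: 240 × 9/16 = 135
  colorless: 240 × 7/16 = 105

135, 105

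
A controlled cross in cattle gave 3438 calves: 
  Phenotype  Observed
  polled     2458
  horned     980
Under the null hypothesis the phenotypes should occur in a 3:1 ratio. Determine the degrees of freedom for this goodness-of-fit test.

1

A goodness-of-fit test with 2 phenotype classes has df = 2 − 1 = 1.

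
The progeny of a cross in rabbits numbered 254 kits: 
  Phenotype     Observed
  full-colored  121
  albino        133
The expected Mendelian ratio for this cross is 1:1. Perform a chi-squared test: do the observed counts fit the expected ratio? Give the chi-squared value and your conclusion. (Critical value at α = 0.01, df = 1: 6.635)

0.567; consistent

Total ratio parts = 2. Expected numbers out of 254:
  full-colored: 254 × 1/2 = 127
  albino: 254 × 1/2 = 127
χ² = Σ (O − E)² / E
  full-colored: (121 − 127)² / 127 = 0.2835
  albino: (133 − 127)² / 127 = 0.2835
χ² = 0.2835 + 0.2835 = 0.567
Degrees of freedom = 2 − 1 = 1; critical value at α = 0.01 is 6.635.
Since 0.567 < 6.635, we fail to reject the null hypothesis — the data are consistent with the 1:1 ratio.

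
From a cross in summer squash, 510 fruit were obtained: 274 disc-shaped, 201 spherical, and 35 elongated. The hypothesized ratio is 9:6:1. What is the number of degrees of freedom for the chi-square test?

A goodness-of-fit test with 3 phenotype classes has df = 3 − 1 = 2.

2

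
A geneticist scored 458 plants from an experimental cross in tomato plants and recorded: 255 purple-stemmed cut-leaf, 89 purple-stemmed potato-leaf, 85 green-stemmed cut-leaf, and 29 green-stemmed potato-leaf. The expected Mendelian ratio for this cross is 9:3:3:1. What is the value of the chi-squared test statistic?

Expected counts for N = 458 under a 9:3:3:1 ratio (total parts = 16):
  purple-stemmed cut-leaf: 458 × 9/16 = 257.625
  purple-stemmed potato-leaf: 458 × 3/16 = 85.875
  green-stemmed cut-leaf: 458 × 3/16 = 85.875
  green-stemmed potato-leaf: 458 × 1/16 = 28.625
χ² = Σ (O − E)² / E
  purple-stemmed cut-leaf: (255 − 257.625)² / 257.625 = 0.0267
  purple-stemmed potato-leaf: (89 − 85.875)² / 85.875 = 0.1137
  green-stemmed cut-leaf: (85 − 85.875)² / 85.875 = 0.0089
  green-stemmed potato-leaf: (29 − 28.625)² / 28.625 = 0.0049
χ² = 0.0267 + 0.1137 + 0.0089 + 0.0049 = 0.1542 ≈ 0.154

0.154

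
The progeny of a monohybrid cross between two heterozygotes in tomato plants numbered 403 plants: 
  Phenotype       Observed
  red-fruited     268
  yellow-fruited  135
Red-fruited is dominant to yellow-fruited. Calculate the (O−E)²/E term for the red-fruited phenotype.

3.881

For a monohybrid cross between heterozygotes with complete dominance, the expected phenotypic ratio is 3:1.
Total ratio parts = 4. Expected numbers out of 403:
  red-fruited: 403 × 3/4 = 302.25
  yellow-fruited: 403 × 1/4 = 100.75
Contribution of red-fruited: (268 − 302.25)² / 302.25 = 3.8811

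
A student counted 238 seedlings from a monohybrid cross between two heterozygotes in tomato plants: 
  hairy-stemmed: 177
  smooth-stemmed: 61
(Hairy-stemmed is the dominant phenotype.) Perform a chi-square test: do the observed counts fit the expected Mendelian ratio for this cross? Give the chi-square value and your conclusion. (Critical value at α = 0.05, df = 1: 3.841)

0.050; consistent

For a monohybrid cross between heterozygotes with complete dominance, the expected phenotypic ratio is 3:1.
Under the 3:1 hypothesis (Σ ratio = 4, N = 238):
  hairy-stemmed: 238 × 3/4 = 178.5
  smooth-stemmed: 238 × 1/4 = 59.5
χ² = Σ (O − E)² / E
  hairy-stemmed: (177 − 178.5)² / 178.5 = 0.0126
  smooth-stemmed: (61 − 59.5)² / 59.5 = 0.0378
χ² = 0.0126 + 0.0378 = 0.0504 ≈ 0.050
Degrees of freedom = 2 − 1 = 1; critical value at α = 0.05 is 3.841.
Since 0.050 < 3.841, we fail to reject the null hypothesis — the data are consistent with the 3:1 ratio.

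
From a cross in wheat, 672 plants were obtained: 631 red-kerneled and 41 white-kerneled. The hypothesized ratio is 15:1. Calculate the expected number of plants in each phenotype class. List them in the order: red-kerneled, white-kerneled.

630, 42

Expected counts for N = 672 under a 15:1 ratio (total parts = 16):
  red-kerneled: 672 × 15/16 = 630
  white-kerneled: 672 × 1/16 = 42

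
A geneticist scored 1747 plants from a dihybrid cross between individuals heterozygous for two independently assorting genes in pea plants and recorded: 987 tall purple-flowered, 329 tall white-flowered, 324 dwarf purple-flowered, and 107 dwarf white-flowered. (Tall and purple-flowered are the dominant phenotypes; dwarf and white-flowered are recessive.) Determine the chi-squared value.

0.108

A dihybrid F₂ with independent assortment and complete dominance at both loci gives a 9:3:3:1 phenotypic ratio.
Total ratio parts = 16. Expected numbers out of 1747:
  tall purple-flowered: 1747 × 9/16 = 982.6875
  tall white-flowered: 1747 × 3/16 = 327.5625
  dwarf purple-flowered: 1747 × 3/16 = 327.5625
  dwarf white-flowered: 1747 × 1/16 = 109.1875
χ² = Σ (O − E)² / E
  tall purple-flowered: (987 − 982.6875)² / 982.6875 = 0.0189
  tall white-flowered: (329 − 327.5625)² / 327.5625 = 0.0063
  dwarf purple-flowered: (324 − 327.5625)² / 327.5625 = 0.0387
  dwarf white-flowered: (107 − 109.1875)² / 109.1875 = 0.0438
χ² = 0.0189 + 0.0063 + 0.0387 + 0.0438 = 0.1077 ≈ 0.108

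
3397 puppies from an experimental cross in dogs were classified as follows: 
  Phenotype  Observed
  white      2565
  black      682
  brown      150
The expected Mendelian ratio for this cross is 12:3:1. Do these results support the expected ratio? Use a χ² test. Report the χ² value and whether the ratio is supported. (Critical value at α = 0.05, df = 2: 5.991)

Total ratio parts = 16. Expected numbers out of 3397:
  white: 3397 × 12/16 = 2547.75
  black: 3397 × 3/16 = 636.9375
  brown: 3397 × 1/16 = 212.3125
χ² = Σ (O − E)² / E
  white: (2565 − 2547.75)² / 2547.75 = 0.1168
  black: (682 − 636.9375)² / 636.9375 = 3.1881
  brown: (150 − 212.3125)² / 212.3125 = 18.2884
χ² = 0.1168 + 3.1881 + 18.2884 = 21.5933 ≈ 21.593
Degrees of freedom = 3 − 1 = 2; critical value at α = 0.05 is 5.991.
Since 21.593 > 5.991, we reject the null hypothesis — the data do not fit the 12:3:1 ratio.

21.593; not consistent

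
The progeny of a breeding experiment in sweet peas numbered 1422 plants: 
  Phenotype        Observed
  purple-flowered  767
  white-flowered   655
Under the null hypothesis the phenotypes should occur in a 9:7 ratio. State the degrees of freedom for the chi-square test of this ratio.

A goodness-of-fit test with 2 phenotype classes has df = 2 − 1 = 1.

1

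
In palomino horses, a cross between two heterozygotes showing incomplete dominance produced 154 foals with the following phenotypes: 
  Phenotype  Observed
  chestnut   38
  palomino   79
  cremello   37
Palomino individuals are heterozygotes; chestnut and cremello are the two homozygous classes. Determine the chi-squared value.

With incomplete dominance, a heterozygote × heterozygote cross gives a 1:2:1 phenotypic ratio.
The 1:2:1 ratio has 4 parts, so with N = 154 the expected counts are:
  chestnut: 154 × 1/4 = 38.5
  palomino: 154 × 2/4 = 77
  cremello: 154 × 1/4 = 38.5
χ² = Σ (O − E)² / E
  chestnut: (38 − 38.5)² / 38.5 = 0.0065
  palomino: (79 − 77)² / 77 = 0.0519
  cremello: (37 − 38.5)² / 38.5 = 0.0584
χ² = 0.0065 + 0.0519 + 0.0584 = 0.1168 ≈ 0.117

0.117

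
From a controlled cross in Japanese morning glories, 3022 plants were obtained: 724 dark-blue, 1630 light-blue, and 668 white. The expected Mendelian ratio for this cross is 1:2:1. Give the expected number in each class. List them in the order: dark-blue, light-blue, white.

755.5, 1511, 755.5

The 1:2:1 ratio has 4 parts, so with N = 3022 the expected counts are:
  dark-blue: 3022 × 1/4 = 755.5
  light-blue: 3022 × 2/4 = 1511
  white: 3022 × 1/4 = 755.5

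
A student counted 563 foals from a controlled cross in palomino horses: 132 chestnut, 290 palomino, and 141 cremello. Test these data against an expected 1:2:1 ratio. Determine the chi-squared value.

The 1:2:1 ratio has 4 parts, so with N = 563 the expected counts are:
  chestnut: 563 × 1/4 = 140.75
  palomino: 563 × 2/4 = 281.5
  cremello: 563 × 1/4 = 140.75
χ² = Σ (O − E)² / E
  chestnut: (132 − 140.75)² / 140.75 = 0.5440
  palomino: (290 − 281.5)² / 281.5 = 0.2567
  cremello: (141 − 140.75)² / 140.75 = 0.0004
χ² = 0.5440 + 0.2567 + 0.0004 = 0.8011 ≈ 0.801

0.801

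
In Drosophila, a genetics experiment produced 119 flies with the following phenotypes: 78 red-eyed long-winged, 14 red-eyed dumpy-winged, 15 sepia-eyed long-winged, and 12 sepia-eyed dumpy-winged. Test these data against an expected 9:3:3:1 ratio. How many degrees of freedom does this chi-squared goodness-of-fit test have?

A goodness-of-fit test with 4 phenotype classes has df = 4 − 1 = 3.

3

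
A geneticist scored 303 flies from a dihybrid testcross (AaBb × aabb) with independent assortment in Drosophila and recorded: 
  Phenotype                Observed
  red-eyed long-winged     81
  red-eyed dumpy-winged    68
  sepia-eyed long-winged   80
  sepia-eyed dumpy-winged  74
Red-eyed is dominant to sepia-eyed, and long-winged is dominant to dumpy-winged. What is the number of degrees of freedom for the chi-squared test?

3

A dihybrid testcross with independent assortment gives a 1:1:1:1 ratio.
A goodness-of-fit test with 4 phenotype classes has df = 4 − 1 = 3.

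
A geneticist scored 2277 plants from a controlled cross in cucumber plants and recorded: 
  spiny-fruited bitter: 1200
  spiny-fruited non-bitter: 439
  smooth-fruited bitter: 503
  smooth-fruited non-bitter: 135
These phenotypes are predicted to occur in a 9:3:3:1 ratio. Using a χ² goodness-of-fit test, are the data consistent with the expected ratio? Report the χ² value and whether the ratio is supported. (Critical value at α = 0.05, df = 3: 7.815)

19.367; not consistent

Under the 9:3:3:1 hypothesis (Σ ratio = 16, N = 2277):
  spiny-fruited bitter: 2277 × 9/16 = 1280.8125
  spiny-fruited non-bitter: 2277 × 3/16 = 426.9375
  smooth-fruited bitter: 2277 × 3/16 = 426.9375
  smooth-fruited non-bitter: 2277 × 1/16 = 142.3125
χ² = Σ (O − E)² / E
  spiny-fruited bitter: (1200 − 1280.8125)² / 1280.8125 = 5.0988
  spiny-fruited non-bitter: (439 − 426.9375)² / 426.9375 = 0.3408
  smooth-fruited bitter: (503 − 426.9375)² / 426.9375 = 13.5512
  smooth-fruited non-bitter: (135 − 142.3125)² / 142.3125 = 0.3757
χ² = 5.0988 + 0.3408 + 13.5512 + 0.3757 = 19.3665 ≈ 19.367
Degrees of freedom = 4 − 1 = 3; critical value at α = 0.05 is 7.815.
Since 19.367 > 7.815, we reject the null hypothesis — the data do not fit the 9:3:3:1 ratio.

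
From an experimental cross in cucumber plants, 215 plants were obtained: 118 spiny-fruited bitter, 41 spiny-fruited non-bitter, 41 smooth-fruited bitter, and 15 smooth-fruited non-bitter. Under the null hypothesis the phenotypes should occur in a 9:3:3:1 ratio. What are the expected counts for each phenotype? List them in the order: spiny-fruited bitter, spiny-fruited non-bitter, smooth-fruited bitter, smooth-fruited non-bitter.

120.9375, 40.3125, 40.3125, 13.4375

The 9:3:3:1 ratio has 16 parts, so with N = 215 the expected counts are:
  spiny-fruited bitter: 215 × 9/16 = 120.9375
  spiny-fruited non-bitter: 215 × 3/16 = 40.3125
  smooth-fruited bitter: 215 × 3/16 = 40.3125
  smooth-fruited non-bitter: 215 × 1/16 = 13.4375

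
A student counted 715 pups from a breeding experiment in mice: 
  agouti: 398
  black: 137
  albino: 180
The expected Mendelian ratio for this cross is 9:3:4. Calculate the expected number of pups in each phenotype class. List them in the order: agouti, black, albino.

402.1875, 134.0625, 178.75

Expected counts for N = 715 under a 9:3:4 ratio (total parts = 16):
  agouti: 715 × 9/16 = 402.1875
  black: 715 × 3/16 = 134.0625
  albino: 715 × 4/16 = 178.75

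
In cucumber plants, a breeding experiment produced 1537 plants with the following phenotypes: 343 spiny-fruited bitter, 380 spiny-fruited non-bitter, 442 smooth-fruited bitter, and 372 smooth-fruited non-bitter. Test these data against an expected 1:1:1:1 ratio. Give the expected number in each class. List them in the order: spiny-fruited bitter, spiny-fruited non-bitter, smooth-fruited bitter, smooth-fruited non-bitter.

384.25, 384.25, 384.25, 384.25

Total ratio parts = 4. Expected numbers out of 1537:
  spiny-fruited bitter: 1537 × 1/4 = 384.25
  spiny-fruited non-bitter: 1537 × 1/4 = 384.25
  smooth-fruited bitter: 1537 × 1/4 = 384.25
  smooth-fruited non-bitter: 1537 × 1/4 = 384.25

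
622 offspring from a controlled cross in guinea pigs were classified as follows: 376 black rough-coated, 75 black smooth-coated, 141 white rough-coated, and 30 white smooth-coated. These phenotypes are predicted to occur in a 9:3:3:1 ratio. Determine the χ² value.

The 9:3:3:1 ratio has 16 parts, so with N = 622 the expected counts are:
  black rough-coated: 622 × 9/16 = 349.875
  black smooth-coated: 622 × 3/16 = 116.625
  white rough-coated: 622 × 3/16 = 116.625
  white smooth-coated: 622 × 1/16 = 38.875
χ² = Σ (O − E)² / E
  black rough-coated: (376 − 349.875)² / 349.875 = 1.9507
  black smooth-coated: (75 − 116.625)² / 116.625 = 14.8565
  white rough-coated: (141 − 116.625)² / 116.625 = 5.0945
  white smooth-coated: (30 − 38.875)² / 38.875 = 2.0261
χ² = 1.9507 + 14.8565 + 5.0945 + 2.0261 = 23.9278 ≈ 23.928

23.928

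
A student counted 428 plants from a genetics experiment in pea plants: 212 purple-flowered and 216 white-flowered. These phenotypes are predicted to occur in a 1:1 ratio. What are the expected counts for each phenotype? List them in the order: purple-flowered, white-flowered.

The 1:1 ratio has 2 parts, so with N = 428 the expected counts are:
  purple-flowered: 428 × 1/2 = 214
  white-flowered: 428 × 1/2 = 214

214, 214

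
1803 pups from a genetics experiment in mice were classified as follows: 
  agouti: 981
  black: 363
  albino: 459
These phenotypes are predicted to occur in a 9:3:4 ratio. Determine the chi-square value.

3.077

Total ratio parts = 16. Expected numbers out of 1803:
  agouti: 1803 × 9/16 = 1014.1875
  black: 1803 × 3/16 = 338.0625
  albino: 1803 × 4/16 = 450.75
χ² = Σ (O − E)² / E
  agouti: (981 − 1014.1875)² / 1014.1875 = 1.0860
  black: (363 − 338.0625)² / 338.0625 = 1.8395
  albino: (459 − 450.75)² / 450.75 = 0.1510
χ² = 1.0860 + 1.8395 + 0.1510 = 3.0765 ≈ 3.077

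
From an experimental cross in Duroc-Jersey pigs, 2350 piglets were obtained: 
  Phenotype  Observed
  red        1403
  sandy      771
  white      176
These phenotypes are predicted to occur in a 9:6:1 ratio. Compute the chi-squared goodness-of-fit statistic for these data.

24.547

Total ratio parts = 16. Expected numbers out of 2350:
  red: 2350 × 9/16 = 1321.875
  sandy: 2350 × 6/16 = 881.25
  white: 2350 × 1/16 = 146.875
χ² = Σ (O − E)² / E
  red: (1403 − 1321.875)² / 1321.875 = 4.9787
  sandy: (771 − 881.25)² / 881.25 = 13.7930
  white: (176 − 146.875)² / 146.875 = 5.7754
χ² = 4.9787 + 13.7930 + 5.7754 = 24.5471 ≈ 24.547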